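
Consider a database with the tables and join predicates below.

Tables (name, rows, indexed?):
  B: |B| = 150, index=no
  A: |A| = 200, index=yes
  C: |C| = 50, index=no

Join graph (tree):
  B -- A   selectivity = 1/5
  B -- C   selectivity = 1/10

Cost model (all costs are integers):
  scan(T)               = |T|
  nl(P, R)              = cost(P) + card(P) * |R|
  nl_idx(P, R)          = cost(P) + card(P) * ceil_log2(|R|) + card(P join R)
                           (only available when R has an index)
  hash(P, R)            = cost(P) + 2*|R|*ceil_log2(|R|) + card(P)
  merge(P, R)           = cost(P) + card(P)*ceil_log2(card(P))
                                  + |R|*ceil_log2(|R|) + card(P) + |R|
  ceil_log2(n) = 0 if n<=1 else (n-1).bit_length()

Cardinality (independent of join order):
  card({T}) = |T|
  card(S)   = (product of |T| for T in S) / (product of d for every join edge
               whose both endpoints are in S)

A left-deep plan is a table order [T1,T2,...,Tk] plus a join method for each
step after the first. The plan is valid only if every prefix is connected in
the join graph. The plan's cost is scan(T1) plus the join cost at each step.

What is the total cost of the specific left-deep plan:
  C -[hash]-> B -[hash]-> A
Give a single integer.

step 1: scan C: cost=50, card=50
step 2: join B via hash
    card(P join B) = 50*150/(10) = 750
    cost = 50 + 2*150*8 + 50 = 2500
step 3: join A via hash
    card(P join A) = 750*200/(5) = 30000
    cost = 2500 + 2*200*8 + 750 = 6450

6450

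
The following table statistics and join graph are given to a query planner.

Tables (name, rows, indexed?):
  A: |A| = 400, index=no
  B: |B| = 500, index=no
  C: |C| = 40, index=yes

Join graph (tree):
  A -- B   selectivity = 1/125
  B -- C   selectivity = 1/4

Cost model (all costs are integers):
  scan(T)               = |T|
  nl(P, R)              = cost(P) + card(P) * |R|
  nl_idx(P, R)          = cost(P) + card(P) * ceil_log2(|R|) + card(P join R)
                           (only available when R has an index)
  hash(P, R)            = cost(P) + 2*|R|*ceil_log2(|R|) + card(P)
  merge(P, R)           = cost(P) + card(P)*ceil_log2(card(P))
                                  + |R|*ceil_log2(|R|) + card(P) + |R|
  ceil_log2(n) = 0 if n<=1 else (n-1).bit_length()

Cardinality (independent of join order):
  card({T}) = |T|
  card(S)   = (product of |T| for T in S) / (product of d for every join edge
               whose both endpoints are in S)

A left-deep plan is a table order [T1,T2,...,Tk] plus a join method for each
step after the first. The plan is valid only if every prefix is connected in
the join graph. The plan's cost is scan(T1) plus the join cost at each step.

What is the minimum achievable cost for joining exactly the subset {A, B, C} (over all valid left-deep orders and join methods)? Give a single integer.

10280

Selinger DP over subsets of {A,B,C}:
  {A}: scan cost=400, card=400
  {B}: scan cost=500, card=500
  {C}: scan cost=40, card=40
  {AB}: card=1600; try (A,hash)→8200, (B,merge)→9400, (A,merge)→9500, (B,hash)→9800, (B,nl)→200400, (A,nl)→200500; best=8200 via (A,hash)
  {BC}: card=5000; try (C,hash)→1480, (B,merge)→5320, (C,merge)→5780, (C,nl_idx)→8500, (B,hash)→9080, (B,nl)→20040 …(+1); best=1480 via (C,hash)
  {ABC}: card=16000; try (C,hash)→10280, (A,hash)→13680, (C,merge)→27680, (C,nl_idx)→33800, (C,nl)→72200, (A,merge)→75480 …(+1); best=10280 via (C,hash)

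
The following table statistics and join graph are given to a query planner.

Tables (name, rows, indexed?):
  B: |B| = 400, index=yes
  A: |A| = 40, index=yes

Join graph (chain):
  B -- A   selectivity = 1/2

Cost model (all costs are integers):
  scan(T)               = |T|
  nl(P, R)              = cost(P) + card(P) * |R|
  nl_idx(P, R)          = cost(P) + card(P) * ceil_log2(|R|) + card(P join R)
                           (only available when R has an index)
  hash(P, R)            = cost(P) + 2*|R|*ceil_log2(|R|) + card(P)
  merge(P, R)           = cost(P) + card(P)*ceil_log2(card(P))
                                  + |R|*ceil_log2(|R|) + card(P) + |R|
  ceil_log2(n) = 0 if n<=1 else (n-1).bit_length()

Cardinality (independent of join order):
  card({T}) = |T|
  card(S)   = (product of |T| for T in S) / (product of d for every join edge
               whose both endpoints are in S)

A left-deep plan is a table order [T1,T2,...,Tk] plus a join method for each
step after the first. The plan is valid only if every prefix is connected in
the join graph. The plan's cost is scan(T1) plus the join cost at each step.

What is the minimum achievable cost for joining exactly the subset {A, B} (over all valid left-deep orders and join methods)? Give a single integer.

Selinger DP over subsets of {A,B}:
  {B}: scan cost=400, card=400
  {A}: scan cost=40, card=40
  {AB}: card=8000; try (A,hash)→1280, (B,merge)→4320, (A,merge)→4680, (B,hash)→7280, (B,nl_idx)→8400, (A,nl_idx)→10800 …(+2); best=1280 via (A,hash)

1280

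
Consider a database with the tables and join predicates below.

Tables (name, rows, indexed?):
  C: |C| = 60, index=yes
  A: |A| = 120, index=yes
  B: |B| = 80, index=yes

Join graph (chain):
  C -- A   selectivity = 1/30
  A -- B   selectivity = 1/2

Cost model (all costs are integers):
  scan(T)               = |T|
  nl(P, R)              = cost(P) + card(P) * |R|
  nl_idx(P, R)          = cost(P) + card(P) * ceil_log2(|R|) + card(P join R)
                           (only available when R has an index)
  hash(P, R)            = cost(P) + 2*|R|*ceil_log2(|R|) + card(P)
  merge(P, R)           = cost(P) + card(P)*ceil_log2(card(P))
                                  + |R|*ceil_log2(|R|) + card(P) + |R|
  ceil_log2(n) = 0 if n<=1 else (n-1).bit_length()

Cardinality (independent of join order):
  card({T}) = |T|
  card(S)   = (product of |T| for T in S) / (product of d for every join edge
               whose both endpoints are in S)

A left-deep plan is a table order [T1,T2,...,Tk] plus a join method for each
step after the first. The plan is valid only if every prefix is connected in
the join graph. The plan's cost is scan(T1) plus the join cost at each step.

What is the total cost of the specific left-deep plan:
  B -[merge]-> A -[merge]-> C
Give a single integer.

step 1: scan B: cost=80, card=80
step 2: join A via merge
    card(P join A) = 80*120/(2) = 4800
    cost = 80 + 80*7 + 120*7 + 80 + 120 = 1680
step 3: join C via merge
    card(P join C) = 4800*60/(30) = 9600
    cost = 1680 + 4800*13 + 60*6 + 4800 + 60 = 69300

69300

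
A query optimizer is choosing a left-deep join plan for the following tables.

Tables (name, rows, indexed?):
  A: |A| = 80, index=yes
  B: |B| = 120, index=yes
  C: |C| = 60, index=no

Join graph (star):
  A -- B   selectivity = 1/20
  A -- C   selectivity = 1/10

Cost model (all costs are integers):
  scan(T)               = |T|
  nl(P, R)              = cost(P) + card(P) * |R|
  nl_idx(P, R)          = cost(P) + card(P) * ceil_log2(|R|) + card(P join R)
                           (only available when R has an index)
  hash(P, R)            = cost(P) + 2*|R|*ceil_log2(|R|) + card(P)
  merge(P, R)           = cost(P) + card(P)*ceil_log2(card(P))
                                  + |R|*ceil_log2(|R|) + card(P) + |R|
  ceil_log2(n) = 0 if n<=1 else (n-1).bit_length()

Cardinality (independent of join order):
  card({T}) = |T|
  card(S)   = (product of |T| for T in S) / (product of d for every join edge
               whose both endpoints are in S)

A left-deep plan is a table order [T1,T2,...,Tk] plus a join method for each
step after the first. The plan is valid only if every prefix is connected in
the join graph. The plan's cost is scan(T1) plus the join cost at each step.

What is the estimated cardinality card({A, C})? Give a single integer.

Tables in S: A(80), C(60)
Edges inside S: A-C(d=10)
numerator = 80 * 60 = 4800
denominator = 10 = 10
card(S) = 4800 / 10 = 480

480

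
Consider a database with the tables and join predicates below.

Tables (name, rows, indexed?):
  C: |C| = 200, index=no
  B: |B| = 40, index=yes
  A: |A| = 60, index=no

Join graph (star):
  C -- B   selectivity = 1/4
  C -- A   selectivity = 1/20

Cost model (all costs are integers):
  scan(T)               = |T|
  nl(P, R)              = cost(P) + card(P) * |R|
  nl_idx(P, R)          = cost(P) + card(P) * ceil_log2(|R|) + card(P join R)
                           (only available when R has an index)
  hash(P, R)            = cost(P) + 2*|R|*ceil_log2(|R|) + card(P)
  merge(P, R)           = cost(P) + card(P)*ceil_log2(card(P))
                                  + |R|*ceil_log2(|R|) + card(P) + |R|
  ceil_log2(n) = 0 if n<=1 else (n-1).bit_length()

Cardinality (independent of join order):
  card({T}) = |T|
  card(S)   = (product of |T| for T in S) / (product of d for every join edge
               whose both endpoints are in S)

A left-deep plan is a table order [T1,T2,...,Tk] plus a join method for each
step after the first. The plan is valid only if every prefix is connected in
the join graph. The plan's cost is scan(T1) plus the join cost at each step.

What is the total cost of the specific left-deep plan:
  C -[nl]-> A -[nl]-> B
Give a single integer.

step 1: scan C: cost=200, card=200
step 2: join A via nl
    card(P join A) = 200*60/(20) = 600
    cost = 200 + 200*60 = 12200
step 3: join B via nl
    card(P join B) = 600*40/(4) = 6000
    cost = 12200 + 600*40 = 36200

36200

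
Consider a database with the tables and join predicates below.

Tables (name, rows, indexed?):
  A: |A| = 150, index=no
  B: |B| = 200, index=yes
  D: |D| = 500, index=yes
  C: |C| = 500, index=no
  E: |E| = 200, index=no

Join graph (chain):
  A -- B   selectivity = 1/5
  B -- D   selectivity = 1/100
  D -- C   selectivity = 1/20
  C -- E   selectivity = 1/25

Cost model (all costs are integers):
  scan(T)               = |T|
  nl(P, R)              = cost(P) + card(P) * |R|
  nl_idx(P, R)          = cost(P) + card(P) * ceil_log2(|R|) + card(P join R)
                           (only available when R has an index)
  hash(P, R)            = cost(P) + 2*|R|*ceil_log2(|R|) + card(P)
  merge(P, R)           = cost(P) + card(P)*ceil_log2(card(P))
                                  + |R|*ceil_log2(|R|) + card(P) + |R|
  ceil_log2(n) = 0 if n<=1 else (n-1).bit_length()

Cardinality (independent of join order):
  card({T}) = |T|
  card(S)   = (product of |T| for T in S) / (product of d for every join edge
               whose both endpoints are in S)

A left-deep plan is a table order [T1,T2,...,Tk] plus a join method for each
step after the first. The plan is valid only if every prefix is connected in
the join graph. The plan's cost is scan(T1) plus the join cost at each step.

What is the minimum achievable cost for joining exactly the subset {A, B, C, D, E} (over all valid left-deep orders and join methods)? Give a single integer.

243600

Selinger DP over subsets of {A,B,C,D,E}:
  {A}: scan cost=150, card=150
  {B}: scan cost=200, card=200
  {D}: scan cost=500, card=500
  {C}: scan cost=500, card=500
  {E}: scan cost=200, card=200
  {AB}: card=6000; try (A,hash)→2800, (B,merge)→3300, (A,merge)→3350, (B,hash)→3500, (B,nl_idx)→7350, (B,nl)→30150 …(+1); best=2800 via (A,hash)
  {BD}: card=1000; try (D,nl_idx)→3000, (B,hash)→4200, (B,nl_idx)→5500, (D,merge)→7000, (B,merge)→7300, (D,hash)→9400 …(+2); best=3000 via (D,nl_idx)
  {CD}: card=12500; try (D,hash)→10000, (C,hash)→10000, (D,merge)→10500, (C,merge)→10500, (D,nl_idx)→17500, (D,nl)→250500 …(+1); best=10000 via (D,hash)
  {CE}: card=4000; try (E,hash)→4200, (C,merge)→7000, (E,merge)→7300, (C,hash)→9400, (C,nl)→100200, (E,nl)→100500; best=4200 via (E,hash)
  {ABD}: card=30000; try (A,hash)→6400, (A,merge)→15350, (D,hash)→17800, (D,nl_idx)→86800, (D,merge)→91800, (A,nl)→153000 …(+1); best=6400 via (A,hash)
  {BCD}: card=25000; try (C,hash)→13000, (C,merge)→19000, (B,hash)→25700, (B,nl_idx)→135000, (B,merge)→199300, (C,nl)→503000 …(+1); best=13000 via (C,hash)
  {CDE}: card=100000; try (D,hash)→17200, (E,hash)→25700, (D,merge)→61200, (D,nl_idx)→140200, (E,merge)→199300, (D,nl)→2004200 …(+1); best=17200 via (D,hash)
  {ABCD}: card=750000; try (A,hash)→40400, (C,hash)→45400, (A,merge)→414350, (C,merge)→491400, (A,nl)→3763000, (C,nl)→15006400; best=40400 via (A,hash)
  {BCDE}: card=200000; try (E,hash)→41200, (B,hash)→120400, (E,merge)→414800, (B,nl_idx)→1017200, (B,merge)→1819000, (E,nl)→5013000 …(+1); best=41200 via (E,hash)
  {ABCDE}: card=6000000; try (A,hash)→243600, (E,hash)→793600, (A,merge)→3842550, (E,merge)→15792200, (A,nl)→30041200, (E,nl)→150040400; best=243600 via (A,hash)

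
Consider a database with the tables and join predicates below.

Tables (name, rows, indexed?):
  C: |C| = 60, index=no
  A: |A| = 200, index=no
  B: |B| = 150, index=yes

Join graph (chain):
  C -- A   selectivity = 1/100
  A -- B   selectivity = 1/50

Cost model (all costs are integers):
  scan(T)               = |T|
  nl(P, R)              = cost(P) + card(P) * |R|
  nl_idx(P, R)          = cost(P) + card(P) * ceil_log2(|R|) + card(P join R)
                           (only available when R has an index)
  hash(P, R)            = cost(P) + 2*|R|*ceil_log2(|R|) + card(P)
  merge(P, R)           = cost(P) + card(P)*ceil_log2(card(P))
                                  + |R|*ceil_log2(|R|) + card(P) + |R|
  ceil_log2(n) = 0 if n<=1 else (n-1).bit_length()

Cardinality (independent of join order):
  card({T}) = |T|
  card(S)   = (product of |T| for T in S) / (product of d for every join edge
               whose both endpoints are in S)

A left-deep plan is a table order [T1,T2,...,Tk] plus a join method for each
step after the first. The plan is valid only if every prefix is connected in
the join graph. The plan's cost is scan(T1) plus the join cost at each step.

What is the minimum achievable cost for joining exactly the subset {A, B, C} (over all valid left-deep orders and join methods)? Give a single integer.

2440

Selinger DP over subsets of {A,B,C}:
  {C}: scan cost=60, card=60
  {A}: scan cost=200, card=200
  {B}: scan cost=150, card=150
  {AC}: card=120; try (C,hash)→1120, (A,merge)→2280, (C,merge)→2420, (A,hash)→3320, (A,nl)→12060, (C,nl)→12200; best=1120 via (C,hash)
  {AB}: card=600; try (B,nl_idx)→2400, (B,hash)→2800, (A,merge)→3300, (B,merge)→3350, (A,hash)→3500, (A,nl)→30150 …(+1); best=2400 via (B,nl_idx)
  {ABC}: card=360; try (B,nl_idx)→2440, (B,merge)→3430, (B,hash)→3640, (C,hash)→3720, (C,merge)→9420, (B,nl)→19120 …(+1); best=2440 via (B,nl_idx)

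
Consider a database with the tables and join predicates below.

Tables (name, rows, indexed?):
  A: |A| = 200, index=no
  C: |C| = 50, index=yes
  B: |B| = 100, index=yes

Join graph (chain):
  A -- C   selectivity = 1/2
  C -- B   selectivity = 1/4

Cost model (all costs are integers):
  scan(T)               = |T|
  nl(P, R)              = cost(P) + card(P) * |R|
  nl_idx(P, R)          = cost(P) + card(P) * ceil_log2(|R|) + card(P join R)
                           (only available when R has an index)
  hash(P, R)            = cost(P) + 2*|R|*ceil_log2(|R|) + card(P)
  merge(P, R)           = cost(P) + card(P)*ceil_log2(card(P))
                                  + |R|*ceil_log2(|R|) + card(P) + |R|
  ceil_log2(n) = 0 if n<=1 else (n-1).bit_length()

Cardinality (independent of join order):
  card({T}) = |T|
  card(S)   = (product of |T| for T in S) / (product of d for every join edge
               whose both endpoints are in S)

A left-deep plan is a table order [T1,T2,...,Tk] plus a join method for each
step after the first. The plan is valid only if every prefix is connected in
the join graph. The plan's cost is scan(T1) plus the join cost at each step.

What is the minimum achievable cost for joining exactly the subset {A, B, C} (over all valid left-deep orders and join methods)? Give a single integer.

5250

Selinger DP over subsets of {A,B,C}:
  {A}: scan cost=200, card=200
  {C}: scan cost=50, card=50
  {B}: scan cost=100, card=100
  {AC}: card=5000; try (C,hash)→1000, (A,merge)→2200, (C,merge)→2350, (A,hash)→3300, (C,nl_idx)→6400, (A,nl)→10050 …(+1); best=1000 via (C,hash)
  {BC}: card=1250; try (C,hash)→800, (B,merge)→1200, (C,merge)→1250, (B,hash)→1500, (B,nl_idx)→1650, (C,nl_idx)→1950 …(+2); best=800 via (C,hash)
  {ABC}: card=125000; try (A,hash)→5250, (B,hash)→7400, (A,merge)→17600, (B,merge)→71800, (B,nl_idx)→161000, (A,nl)→250800 …(+1); best=5250 via (A,hash)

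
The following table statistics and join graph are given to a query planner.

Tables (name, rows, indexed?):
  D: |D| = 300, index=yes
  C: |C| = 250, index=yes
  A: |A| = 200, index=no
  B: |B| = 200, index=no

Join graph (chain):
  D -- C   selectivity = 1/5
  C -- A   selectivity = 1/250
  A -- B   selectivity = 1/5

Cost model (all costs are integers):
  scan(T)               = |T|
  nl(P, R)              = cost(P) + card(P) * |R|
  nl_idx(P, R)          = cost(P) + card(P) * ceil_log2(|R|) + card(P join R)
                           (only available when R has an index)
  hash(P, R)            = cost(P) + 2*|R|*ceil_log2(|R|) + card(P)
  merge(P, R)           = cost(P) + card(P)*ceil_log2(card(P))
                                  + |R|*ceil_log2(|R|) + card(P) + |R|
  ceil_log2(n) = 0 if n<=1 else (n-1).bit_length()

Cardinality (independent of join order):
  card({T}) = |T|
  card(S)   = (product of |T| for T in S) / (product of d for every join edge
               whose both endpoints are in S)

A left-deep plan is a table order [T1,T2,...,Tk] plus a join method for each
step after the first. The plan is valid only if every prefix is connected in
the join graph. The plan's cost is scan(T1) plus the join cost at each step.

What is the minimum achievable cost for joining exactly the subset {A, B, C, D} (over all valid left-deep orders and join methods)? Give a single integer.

18800

Selinger DP over subsets of {A,B,C,D}:
  {D}: scan cost=300, card=300
  {C}: scan cost=250, card=250
  {A}: scan cost=200, card=200
  {B}: scan cost=200, card=200
  {CD}: card=15000; try (C,hash)→4600, (D,merge)→5500, (C,merge)→5550, (D,hash)→5900, (D,nl_idx)→17500, (C,nl_idx)→17700 …(+2); best=4600 via (C,hash)
  {AC}: card=200; try (C,nl_idx)→2000, (A,hash)→3700, (C,merge)→4250, (A,merge)→4300, (C,hash)→4400, (C,nl)→50200 …(+1); best=2000 via (C,nl_idx)
  {AB}: card=8000; try (B,hash)→3600, (A,hash)→3600, (B,merge)→3800, (A,merge)→3800, (B,nl)→40200, (A,nl)→40200; best=3600 via (B,hash)
  {ACD}: card=12000; try (D,merge)→6800, (D,hash)→7600, (D,nl_idx)→15800, (A,hash)→22800, (D,nl)→62000, (A,merge)→231400 …(+1); best=6800 via (D,merge)
  {ABC}: card=8000; try (B,hash)→5400, (B,merge)→5600, (C,hash)→15600, (B,nl)→42000, (C,nl_idx)→75600, (C,merge)→117850 …(+1); best=5400 via (B,hash)
  {ABCD}: card=480000; try (D,hash)→18800, (B,hash)→22000, (D,merge)→120400, (B,merge)→188600, (D,nl_idx)→557400, (D,nl)→2405400 …(+1); best=18800 via (D,hash)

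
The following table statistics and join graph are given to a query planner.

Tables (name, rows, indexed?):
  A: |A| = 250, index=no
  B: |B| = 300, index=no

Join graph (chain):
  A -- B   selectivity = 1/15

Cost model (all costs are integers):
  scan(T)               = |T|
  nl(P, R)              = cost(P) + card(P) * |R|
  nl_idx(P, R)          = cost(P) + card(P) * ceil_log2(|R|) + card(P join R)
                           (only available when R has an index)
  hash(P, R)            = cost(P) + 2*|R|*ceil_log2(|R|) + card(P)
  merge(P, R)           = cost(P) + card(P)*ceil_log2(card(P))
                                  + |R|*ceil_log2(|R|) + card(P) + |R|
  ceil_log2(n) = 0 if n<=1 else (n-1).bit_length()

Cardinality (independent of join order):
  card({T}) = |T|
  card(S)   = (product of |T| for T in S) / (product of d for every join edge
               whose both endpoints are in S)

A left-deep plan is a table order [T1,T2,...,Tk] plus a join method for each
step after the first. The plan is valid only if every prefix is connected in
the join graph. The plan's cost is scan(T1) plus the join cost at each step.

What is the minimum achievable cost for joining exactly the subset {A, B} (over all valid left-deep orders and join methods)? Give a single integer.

4600

Selinger DP over subsets of {A,B}:
  {A}: scan cost=250, card=250
  {B}: scan cost=300, card=300
  {AB}: card=5000; try (A,hash)→4600, (B,merge)→5500, (A,merge)→5550, (B,hash)→5900, (B,nl)→75250, (A,nl)→75300; best=4600 via (A,hash)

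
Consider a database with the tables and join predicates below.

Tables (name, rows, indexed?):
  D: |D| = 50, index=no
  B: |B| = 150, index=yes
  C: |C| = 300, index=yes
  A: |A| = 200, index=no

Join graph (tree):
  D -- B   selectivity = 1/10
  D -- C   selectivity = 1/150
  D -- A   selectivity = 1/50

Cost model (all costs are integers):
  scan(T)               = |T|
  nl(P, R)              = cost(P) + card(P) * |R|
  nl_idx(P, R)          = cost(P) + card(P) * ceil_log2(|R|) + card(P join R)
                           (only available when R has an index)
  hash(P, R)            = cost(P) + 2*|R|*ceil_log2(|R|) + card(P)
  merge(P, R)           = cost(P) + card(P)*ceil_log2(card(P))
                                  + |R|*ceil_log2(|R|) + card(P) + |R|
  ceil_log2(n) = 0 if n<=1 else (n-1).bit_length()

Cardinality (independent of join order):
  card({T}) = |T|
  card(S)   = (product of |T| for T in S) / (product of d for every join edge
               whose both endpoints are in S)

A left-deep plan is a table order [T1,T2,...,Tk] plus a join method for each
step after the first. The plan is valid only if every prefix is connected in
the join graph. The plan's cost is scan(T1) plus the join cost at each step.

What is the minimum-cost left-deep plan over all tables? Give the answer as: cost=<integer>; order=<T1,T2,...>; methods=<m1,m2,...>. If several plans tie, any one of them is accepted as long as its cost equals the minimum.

cost=6000; order=A,D,C,B; methods=hash,nl_idx,hash

Selinger DP (subsets sized 1..n):
  {D}: scan cost=50, card=50
  {B}: scan cost=150, card=150
  {C}: scan cost=300, card=300
  {A}: scan cost=200, card=200
  {BD}: card=750; try (D,hash)→900, (B,nl_idx)→1200, (B,merge)→1750, (D,merge)→1850, (B,hash)→2500, (B,nl)→7550 …(+1); best=900 via (D,hash)
  {CD}: card=100; try (C,nl_idx)→600, (D,hash)→1200, (C,merge)→3400, (D,merge)→3650, (C,hash)→5500, (C,nl)→15050 …(+1); best=600 via (C,nl_idx)
  {AD}: card=200; try (D,hash)→1000, (A,merge)→2200, (D,merge)→2350, (A,hash)→3300, (A,nl)→10050, (D,nl)→10200; best=1000 via (D,hash)
  {BCD}: card=1500; try (B,merge)→2750, (B,nl_idx)→2900, (B,hash)→3100, (C,hash)→7050, (C,nl_idx)→9150, (C,merge)→12150 …(+2); best=2750 via (B,merge)
  {ABD}: card=3000; try (B,hash)→3600, (B,merge)→4150, (A,hash)→4850, (B,nl_idx)→5600, (A,merge)→10950, (B,nl)→31000 …(+1); best=3600 via (B,hash)
  {ACD}: card=400; try (C,nl_idx)→3200, (A,merge)→3200, (A,hash)→3900, (C,merge)→5800, (C,hash)→6600, (A,nl)→20600 …(+1); best=3200 via (C,nl_idx)
  {ABCD}: card=6000; try (B,hash)→6000, (A,hash)→7450, (B,merge)→8550, (C,hash)→12000, (B,nl_idx)→12400, (A,merge)→22550 …(+5); best=6000 via (B,hash)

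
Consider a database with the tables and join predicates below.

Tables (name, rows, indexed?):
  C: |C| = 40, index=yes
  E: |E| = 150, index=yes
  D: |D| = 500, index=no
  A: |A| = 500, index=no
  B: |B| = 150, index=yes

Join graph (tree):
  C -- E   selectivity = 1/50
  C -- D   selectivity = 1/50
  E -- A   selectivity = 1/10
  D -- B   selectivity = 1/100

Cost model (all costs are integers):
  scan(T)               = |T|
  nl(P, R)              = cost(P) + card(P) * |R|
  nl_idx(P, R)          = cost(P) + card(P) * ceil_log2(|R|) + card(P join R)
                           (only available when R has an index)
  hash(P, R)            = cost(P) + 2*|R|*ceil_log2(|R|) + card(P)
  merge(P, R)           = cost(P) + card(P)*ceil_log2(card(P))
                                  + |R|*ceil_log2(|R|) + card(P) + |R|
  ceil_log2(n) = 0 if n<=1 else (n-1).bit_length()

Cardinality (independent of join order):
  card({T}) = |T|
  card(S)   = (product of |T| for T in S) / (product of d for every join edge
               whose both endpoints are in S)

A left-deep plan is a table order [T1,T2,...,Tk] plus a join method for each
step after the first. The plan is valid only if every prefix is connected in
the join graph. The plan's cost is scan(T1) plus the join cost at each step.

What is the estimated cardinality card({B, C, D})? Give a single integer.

Tables in S: B(150), C(40), D(500)
Edges inside S: C-D(d=50), D-B(d=100)
numerator = 150 * 40 * 500 = 3000000
denominator = 50 * 100 = 5000
card(S) = 3000000 / 5000 = 600

600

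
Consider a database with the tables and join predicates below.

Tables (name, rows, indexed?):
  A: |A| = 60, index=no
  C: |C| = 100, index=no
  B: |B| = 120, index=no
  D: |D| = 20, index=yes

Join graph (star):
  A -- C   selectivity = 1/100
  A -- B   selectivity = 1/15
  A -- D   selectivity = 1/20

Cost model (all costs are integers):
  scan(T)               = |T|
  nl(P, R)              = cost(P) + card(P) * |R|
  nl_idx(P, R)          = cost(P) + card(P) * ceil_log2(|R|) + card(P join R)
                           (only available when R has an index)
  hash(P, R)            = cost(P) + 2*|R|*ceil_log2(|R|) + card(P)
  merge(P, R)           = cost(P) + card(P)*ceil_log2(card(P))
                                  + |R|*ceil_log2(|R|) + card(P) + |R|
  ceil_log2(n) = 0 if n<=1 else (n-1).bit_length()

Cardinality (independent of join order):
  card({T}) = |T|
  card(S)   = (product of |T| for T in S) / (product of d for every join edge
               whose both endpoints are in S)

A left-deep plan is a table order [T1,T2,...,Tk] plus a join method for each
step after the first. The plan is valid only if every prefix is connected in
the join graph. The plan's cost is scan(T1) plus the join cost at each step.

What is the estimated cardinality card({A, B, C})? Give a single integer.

480

Tables in S: A(60), B(120), C(100)
Edges inside S: A-C(d=100), A-B(d=15)
numerator = 60 * 120 * 100 = 720000
denominator = 100 * 15 = 1500
card(S) = 720000 / 1500 = 480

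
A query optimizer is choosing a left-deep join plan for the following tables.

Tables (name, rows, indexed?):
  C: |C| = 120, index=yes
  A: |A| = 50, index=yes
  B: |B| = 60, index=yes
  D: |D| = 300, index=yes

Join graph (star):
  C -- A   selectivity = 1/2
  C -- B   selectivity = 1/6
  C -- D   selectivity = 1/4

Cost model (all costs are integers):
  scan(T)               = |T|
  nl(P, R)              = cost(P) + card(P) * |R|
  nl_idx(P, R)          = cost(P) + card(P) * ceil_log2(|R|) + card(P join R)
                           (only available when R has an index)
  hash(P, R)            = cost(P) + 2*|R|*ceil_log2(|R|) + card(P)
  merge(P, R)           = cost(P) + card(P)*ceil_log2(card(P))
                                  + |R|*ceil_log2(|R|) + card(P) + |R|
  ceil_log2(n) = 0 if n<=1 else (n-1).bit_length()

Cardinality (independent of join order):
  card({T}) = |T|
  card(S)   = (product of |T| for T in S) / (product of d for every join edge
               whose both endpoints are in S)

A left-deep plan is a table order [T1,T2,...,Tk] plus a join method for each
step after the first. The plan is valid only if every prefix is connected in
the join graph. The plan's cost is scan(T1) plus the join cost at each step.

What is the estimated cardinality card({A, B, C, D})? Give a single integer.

2250000

Tables in S: A(50), B(60), C(120), D(300)
Edges inside S: C-A(d=2), C-B(d=6), C-D(d=4)
numerator = 50 * 60 * 120 * 300 = 108000000
denominator = 2 * 6 * 4 = 48
card(S) = 108000000 / 48 = 2250000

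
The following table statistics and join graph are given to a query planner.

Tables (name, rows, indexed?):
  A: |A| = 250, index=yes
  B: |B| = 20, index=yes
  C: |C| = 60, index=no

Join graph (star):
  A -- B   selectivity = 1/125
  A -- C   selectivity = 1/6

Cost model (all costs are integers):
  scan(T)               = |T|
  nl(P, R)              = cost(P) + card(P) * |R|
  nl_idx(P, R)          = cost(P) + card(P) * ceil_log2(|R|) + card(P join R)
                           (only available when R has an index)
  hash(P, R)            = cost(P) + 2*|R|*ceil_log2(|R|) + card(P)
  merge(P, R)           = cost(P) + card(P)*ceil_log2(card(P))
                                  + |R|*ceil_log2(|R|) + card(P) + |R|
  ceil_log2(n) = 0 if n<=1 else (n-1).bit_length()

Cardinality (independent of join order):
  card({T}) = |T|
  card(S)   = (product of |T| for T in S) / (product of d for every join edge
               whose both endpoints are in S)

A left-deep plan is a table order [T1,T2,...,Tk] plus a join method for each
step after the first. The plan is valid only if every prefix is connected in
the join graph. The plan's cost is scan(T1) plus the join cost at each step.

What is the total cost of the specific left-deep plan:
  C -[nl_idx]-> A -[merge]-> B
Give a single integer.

35660

step 1: scan C: cost=60, card=60
step 2: join A via nl_idx
    card(P join A) = 60*250/(6) = 2500
    cost = 60 + 60*8 + 2500 = 3040
step 3: join B via merge
    card(P join B) = 2500*20/(125) = 400
    cost = 3040 + 2500*12 + 20*5 + 2500 + 20 = 35660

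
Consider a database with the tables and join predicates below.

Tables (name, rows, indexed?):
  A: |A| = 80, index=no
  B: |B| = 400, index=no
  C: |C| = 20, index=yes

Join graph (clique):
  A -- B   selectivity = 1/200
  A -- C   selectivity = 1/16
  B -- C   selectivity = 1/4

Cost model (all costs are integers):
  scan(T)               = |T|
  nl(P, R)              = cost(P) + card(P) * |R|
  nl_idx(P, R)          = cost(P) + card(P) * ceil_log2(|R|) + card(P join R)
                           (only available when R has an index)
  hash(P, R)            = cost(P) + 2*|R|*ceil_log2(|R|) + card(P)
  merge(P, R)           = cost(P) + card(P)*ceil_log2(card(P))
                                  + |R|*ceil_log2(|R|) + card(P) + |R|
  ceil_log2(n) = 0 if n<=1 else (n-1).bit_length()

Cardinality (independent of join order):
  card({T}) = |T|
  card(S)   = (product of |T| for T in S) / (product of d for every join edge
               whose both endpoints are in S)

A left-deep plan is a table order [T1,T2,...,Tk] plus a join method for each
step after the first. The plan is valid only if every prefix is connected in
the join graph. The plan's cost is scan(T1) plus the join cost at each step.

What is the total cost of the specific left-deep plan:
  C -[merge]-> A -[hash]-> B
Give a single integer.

step 1: scan C: cost=20, card=20
step 2: join A via merge
    card(P join A) = 20*80/(16) = 100
    cost = 20 + 20*5 + 80*7 + 20 + 80 = 780
step 3: join B via hash
    card(P join B) = 100*400/(200*4) = 50
    cost = 780 + 2*400*9 + 100 = 8080

8080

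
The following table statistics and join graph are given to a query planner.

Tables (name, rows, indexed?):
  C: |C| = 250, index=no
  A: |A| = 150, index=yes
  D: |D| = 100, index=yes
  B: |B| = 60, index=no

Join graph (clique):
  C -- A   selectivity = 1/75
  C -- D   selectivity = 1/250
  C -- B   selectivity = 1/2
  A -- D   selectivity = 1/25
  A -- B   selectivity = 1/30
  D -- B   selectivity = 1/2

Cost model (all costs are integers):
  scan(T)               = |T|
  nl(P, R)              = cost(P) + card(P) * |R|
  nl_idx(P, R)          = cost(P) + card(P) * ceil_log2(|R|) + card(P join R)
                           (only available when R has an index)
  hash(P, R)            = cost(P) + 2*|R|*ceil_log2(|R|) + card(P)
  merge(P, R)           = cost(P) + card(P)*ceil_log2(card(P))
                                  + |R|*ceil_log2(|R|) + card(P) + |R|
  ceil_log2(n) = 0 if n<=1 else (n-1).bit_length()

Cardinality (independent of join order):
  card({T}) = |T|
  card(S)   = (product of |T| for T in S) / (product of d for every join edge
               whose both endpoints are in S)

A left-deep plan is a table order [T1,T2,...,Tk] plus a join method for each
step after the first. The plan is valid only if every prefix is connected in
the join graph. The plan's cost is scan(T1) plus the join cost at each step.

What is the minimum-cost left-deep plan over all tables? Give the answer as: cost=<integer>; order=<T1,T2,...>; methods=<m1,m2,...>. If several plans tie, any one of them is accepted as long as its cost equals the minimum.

Selinger DP (subsets sized 1..n):
  {C}: scan cost=250, card=250
  {A}: scan cost=150, card=150
  {D}: scan cost=100, card=100
  {B}: scan cost=60, card=60
  {AC}: card=500; try (A,nl_idx)→2750, (A,hash)→2900, (C,merge)→3750, (A,merge)→3850, (C,hash)→4300, (C,nl)→37650 …(+1); best=2750 via (A,nl_idx)
  {CD}: card=100; try (D,hash)→1900, (D,nl_idx)→2100, (C,merge)→3150, (D,merge)→3300, (C,hash)→4200, (C,nl)→25100 …(+1); best=1900 via (D,hash)
  {BC}: card=7500; try (B,hash)→1220, (C,merge)→2730, (B,merge)→2920, (C,hash)→4120, (C,nl)→15060, (B,nl)→15250; best=1220 via (B,hash)
  {AD}: card=600; try (A,nl_idx)→1500, (D,hash)→1700, (D,nl_idx)→1800, (A,merge)→2250, (D,merge)→2300, (A,hash)→2600 …(+2); best=1500 via (A,nl_idx)
  {AB}: card=300; try (A,nl_idx)→840, (B,hash)→1020, (A,merge)→1830, (B,merge)→1920, (A,hash)→2520, (A,nl)→9060 …(+1); best=840 via (A,nl_idx)
  {BD}: card=3000; try (B,hash)→920, (D,merge)→1280, (B,merge)→1320, (D,hash)→1520, (D,nl_idx)→3480, (D,nl)→6060 …(+1); best=920 via (B,hash)
  {ACD}: card=8; try (A,nl_idx)→2708, (A,merge)→4050, (A,hash)→4400, (D,hash)→4650, (C,hash)→6100, (D,nl_idx)→6258 …(+5); best=2708 via (A,nl_idx)
  {ABC}: card=500; try (B,hash)→3970, (C,hash)→5140, (C,merge)→6090, (B,merge)→8170, (A,hash)→11120, (B,nl)→32750 …(+4); best=3970 via (B,hash)
  {BCD}: card=1500; try (B,hash)→2720, (B,merge)→3120, (B,nl)→7900, (C,hash)→7920, (D,hash)→10120, (C,merge)→42170 …(+4); best=2720 via (B,hash)
  {ABD}: card=600; try (D,hash)→2540, (B,hash)→2820, (D,nl_idx)→3540, (D,merge)→4640, (A,hash)→6320, (B,merge)→8520 …(+5); best=2540 via (D,hash)
  {ABCD}: card=4; try (B,merge)→3160, (B,nl)→3188, (B,hash)→3436, (D,hash)→5870, (A,hash)→6620, (C,hash)→7140 …(+8); best=3160 via (B,merge)

cost=3160; order=C,D,A,B; methods=hash,nl_idx,merge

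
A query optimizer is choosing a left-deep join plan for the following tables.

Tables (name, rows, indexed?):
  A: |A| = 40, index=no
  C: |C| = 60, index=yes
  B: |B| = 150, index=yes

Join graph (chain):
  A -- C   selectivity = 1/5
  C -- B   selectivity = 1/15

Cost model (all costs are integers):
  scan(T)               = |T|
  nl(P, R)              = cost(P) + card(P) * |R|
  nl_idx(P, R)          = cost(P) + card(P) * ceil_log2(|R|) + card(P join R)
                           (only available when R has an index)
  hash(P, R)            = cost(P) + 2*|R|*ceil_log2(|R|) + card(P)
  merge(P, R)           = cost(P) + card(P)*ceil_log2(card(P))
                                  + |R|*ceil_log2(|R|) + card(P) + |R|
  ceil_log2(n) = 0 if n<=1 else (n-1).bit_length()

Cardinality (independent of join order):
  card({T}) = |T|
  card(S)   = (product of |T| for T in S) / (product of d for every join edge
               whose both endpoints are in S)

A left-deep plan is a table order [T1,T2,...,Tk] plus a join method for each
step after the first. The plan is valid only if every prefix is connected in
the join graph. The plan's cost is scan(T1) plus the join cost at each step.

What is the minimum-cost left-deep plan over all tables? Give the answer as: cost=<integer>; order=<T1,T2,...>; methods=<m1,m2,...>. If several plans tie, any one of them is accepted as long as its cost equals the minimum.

cost=2100; order=B,C,A; methods=hash,hash

Selinger DP (subsets sized 1..n):
  {A}: scan cost=40, card=40
  {C}: scan cost=60, card=60
  {B}: scan cost=150, card=150
  {AC}: card=480; try (A,hash)→600, (C,merge)→740, (C,nl_idx)→760, (A,merge)→760, (C,hash)→800, (C,nl)→2440 …(+1); best=600 via (A,hash)
  {BC}: card=600; try (C,hash)→1020, (B,nl_idx)→1140, (C,nl_idx)→1650, (B,merge)→1830, (C,merge)→1920, (B,hash)→2520 …(+2); best=1020 via (C,hash)
  {ABC}: card=4800; try (A,hash)→2100, (B,hash)→3480, (B,merge)→6750, (A,merge)→7900, (B,nl_idx)→9240, (A,nl)→25020 …(+1); best=2100 via (A,hash)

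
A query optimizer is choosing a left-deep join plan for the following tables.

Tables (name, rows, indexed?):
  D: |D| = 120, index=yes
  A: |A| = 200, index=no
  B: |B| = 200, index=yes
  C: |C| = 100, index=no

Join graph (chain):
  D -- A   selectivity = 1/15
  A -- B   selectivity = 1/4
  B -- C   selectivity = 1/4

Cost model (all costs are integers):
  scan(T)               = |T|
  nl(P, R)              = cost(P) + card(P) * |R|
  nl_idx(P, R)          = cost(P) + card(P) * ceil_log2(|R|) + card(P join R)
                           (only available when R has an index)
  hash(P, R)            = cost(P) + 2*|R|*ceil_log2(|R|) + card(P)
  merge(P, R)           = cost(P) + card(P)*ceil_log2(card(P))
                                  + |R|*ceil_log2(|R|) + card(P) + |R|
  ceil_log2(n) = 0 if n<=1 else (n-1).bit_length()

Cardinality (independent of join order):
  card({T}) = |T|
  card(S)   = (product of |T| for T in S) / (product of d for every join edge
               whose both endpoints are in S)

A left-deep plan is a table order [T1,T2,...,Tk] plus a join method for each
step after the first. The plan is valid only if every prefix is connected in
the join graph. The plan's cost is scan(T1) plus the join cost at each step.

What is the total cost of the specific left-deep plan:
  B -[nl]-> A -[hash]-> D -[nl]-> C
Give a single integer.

8051880

step 1: scan B: cost=200, card=200
step 2: join A via nl
    card(P join A) = 200*200/(4) = 10000
    cost = 200 + 200*200 = 40200
step 3: join D via hash
    card(P join D) = 10000*120/(15) = 80000
    cost = 40200 + 2*120*7 + 10000 = 51880
step 4: join C via nl
    card(P join C) = 80000*100/(4) = 2000000
    cost = 51880 + 80000*100 = 8051880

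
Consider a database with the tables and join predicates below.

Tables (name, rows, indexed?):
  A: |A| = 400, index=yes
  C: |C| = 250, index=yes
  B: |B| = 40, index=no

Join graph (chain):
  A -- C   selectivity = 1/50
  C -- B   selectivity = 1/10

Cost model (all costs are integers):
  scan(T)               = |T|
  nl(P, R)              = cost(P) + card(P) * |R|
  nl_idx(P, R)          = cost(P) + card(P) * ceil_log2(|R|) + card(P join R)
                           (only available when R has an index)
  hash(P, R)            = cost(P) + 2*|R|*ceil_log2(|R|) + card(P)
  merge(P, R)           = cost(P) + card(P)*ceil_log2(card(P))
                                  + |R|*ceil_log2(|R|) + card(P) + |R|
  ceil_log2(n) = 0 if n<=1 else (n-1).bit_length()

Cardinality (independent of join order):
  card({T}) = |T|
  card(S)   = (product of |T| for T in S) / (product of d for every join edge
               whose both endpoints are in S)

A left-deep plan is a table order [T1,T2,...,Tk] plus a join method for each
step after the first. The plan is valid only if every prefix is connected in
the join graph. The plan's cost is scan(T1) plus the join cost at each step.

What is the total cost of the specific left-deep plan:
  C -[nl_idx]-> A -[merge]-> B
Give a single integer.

step 1: scan C: cost=250, card=250
step 2: join A via nl_idx
    card(P join A) = 250*400/(50) = 2000
    cost = 250 + 250*9 + 2000 = 4500
step 3: join B via merge
    card(P join B) = 2000*40/(10) = 8000
    cost = 4500 + 2000*11 + 40*6 + 2000 + 40 = 28780

28780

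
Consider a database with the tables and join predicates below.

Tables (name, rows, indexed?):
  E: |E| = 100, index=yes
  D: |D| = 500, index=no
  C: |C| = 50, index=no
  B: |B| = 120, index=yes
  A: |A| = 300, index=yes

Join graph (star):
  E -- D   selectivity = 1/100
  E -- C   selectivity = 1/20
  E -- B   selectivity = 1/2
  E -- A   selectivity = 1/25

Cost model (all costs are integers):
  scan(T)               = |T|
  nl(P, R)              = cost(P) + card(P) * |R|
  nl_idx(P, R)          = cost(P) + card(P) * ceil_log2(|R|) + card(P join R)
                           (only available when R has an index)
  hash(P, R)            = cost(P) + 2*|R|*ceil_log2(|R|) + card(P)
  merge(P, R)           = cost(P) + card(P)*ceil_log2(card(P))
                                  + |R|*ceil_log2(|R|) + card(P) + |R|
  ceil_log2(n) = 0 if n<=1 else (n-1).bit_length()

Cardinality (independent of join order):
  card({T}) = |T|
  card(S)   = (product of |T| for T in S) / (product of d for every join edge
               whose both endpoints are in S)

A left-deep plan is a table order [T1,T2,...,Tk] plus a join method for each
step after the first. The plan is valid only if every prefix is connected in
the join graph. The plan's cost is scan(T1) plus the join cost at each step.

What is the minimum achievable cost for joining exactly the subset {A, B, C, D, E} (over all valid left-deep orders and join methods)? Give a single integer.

26830

Selinger DP over subsets of {A,B,C,D,E}:
  {E}: scan cost=100, card=100
  {D}: scan cost=500, card=500
  {C}: scan cost=50, card=50
  {B}: scan cost=120, card=120
  {A}: scan cost=300, card=300
  {DE}: card=500; try (E,hash)→2400, (E,nl_idx)→4500, (D,merge)→5900, (E,merge)→6300, (D,hash)→9200, (D,nl)→50100 …(+1); best=2400 via (E,hash)
  {CE}: card=250; try (E,nl_idx)→650, (C,hash)→800, (E,merge)→1200, (C,merge)→1250, (E,hash)→1500, (E,nl)→5050 …(+1); best=650 via (E,nl_idx)
  {BE}: card=6000; try (E,hash)→1640, (B,merge)→1860, (E,merge)→1880, (B,hash)→1880, (B,nl_idx)→6800, (E,nl_idx)→6960 …(+2); best=1640 via (E,hash)
  {AE}: card=1200; try (E,hash)→2000, (A,nl_idx)→2200, (E,nl_idx)→3600, (A,merge)→3900, (E,merge)→4100, (A,hash)→5600 …(+2); best=2000 via (E,hash)
  {CDE}: card=1250; try (C,hash)→3500, (C,merge)→7750, (D,merge)→7900, (D,hash)→9900, (C,nl)→27400, (D,nl)→125650; best=3500 via (C,hash)
  {BDE}: card=30000; try (B,hash)→4580, (B,merge)→8360, (D,hash)→16640, (B,nl_idx)→35900, (B,nl)→62400, (D,merge)→90640 …(+1); best=4580 via (B,hash)
  {ADE}: card=6000; try (A,hash)→8300, (A,merge)→10400, (D,hash)→12200, (A,nl_idx)→12900, (D,merge)→21400, (A,nl)→152400 …(+1); best=8300 via (A,hash)
  {BCE}: card=15000; try (B,hash)→2580, (B,merge)→3860, (C,hash)→8240, (B,nl_idx)→17400, (B,nl)→30650, (C,merge)→85990 …(+1); best=2580 via (B,hash)
  {ACE}: card=3000; try (C,hash)→3800, (A,merge)→5900, (A,nl_idx)→5900, (A,hash)→6300, (C,merge)→16750, (C,nl)→62000 …(+1); best=3800 via (C,hash)
  {ABE}: card=72000; try (B,hash)→4880, (A,hash)→13040, (B,merge)→17360, (B,nl_idx)→82400, (A,merge)→88640, (A,nl_idx)→127640 …(+2); best=4880 via (B,hash)
  {BCDE}: card=75000; try (B,hash)→6430, (B,merge)→19460, (D,hash)→26580, (C,hash)→35180, (B,nl_idx)→87250, (B,nl)→153500 …(+4); best=6430 via (B,hash)
  {ACDE}: card=15000; try (A,hash)→10150, (C,hash)→14900, (D,hash)→15800, (A,merge)→21500, (A,nl_idx)→29750, (D,merge)→47800 …(+4); best=10150 via (A,hash)
  {ABDE}: card=360000; try (B,hash)→15980, (A,hash)→39980, (D,hash)→85880, (B,merge)→93260, (B,nl_idx)→410300, (A,merge)→487580 …(+5); best=15980 via (B,hash)
  {ABCE}: card=180000; try (B,hash)→8480, (A,hash)→22980, (B,merge)→43760, (C,hash)→77480, (B,nl_idx)→204800, (A,merge)→230580 …(+5); best=8480 via (B,hash)
  {ABCDE}: card=900000; try (B,hash)→26830, (A,hash)→86830, (D,hash)→197480, (B,merge)→236110, (C,hash)→376580, (B,nl_idx)→1015150 …(+8); best=26830 via (B,hash)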